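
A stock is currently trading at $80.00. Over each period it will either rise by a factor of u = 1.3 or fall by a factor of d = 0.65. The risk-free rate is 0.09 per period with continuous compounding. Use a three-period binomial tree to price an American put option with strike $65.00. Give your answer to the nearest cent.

Risk-neutral probability p = (e^0.09 − 0.65)/(1.3 − 0.65) = 0.4442/0.6500 = 0.6833
Terminal stock prices: S_uuu = 175.8, S_uud = 87.88, S_udd = 43.94, S_ddd = 21.97
Terminal payoffs (K − S): max(-110.8, 0) = 0, max(-22.88, 0) = 0, max(21.06, 0) = 21.06, max(43.03, 0) = 43.03
Node uu (S = 135.2): continuation = e^(−0.09)·[0.6833·0.0000 + 0.3167·0.0000] = 0.0000; exercise value = 0.0000 ≤ continuation, so V_uu = 0.0000
Node ud (S = 67.6): continuation = e^(−0.09)·[0.6833·0.0000 + 0.3167·21.0600] = 6.0948; exercise value = 0.0000 ≤ continuation, so V_ud = 6.0948
Node dd (S = 33.8): continuation = e^(−0.09)·[0.6833·21.0600 + 0.3167·43.0300] = 25.6055; exercise value = 31.2000 > continuation, so V_dd = 31.2000 (exercise)
Node u (S = 104): continuation = e^(−0.09)·[0.6833·0.0000 + 0.3167·6.0948] = 1.7638; exercise value = 0.0000 ≤ continuation, so V_u = 1.7638
Node d (S = 52): continuation = e^(−0.09)·[0.6833·6.0948 + 0.3167·31.2000] = 12.8357; exercise value = 13.0000 > continuation, so V_d = 13.0000 (exercise)
Node 0 (S = 80): continuation = e^(−0.09)·[0.6833·1.7638 + 0.3167·13.0000] = 4.8638; exercise value = 0.0000 ≤ continuation, so V_0 = 4.8638

$4.86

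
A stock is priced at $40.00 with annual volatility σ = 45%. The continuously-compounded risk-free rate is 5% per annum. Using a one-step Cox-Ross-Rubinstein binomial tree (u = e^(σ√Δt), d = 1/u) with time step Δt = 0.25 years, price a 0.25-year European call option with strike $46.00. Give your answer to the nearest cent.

$1.91

CRR parameters: u = e^(σ√Δt) = e^(0.45·√0.25) = 1.2523, d = 1/u = 0.7985
Per-period rate: rΔt = 0.05·0.25 = 0.0125, so R = e^0.0125 = 1.0126
Risk-neutral probability p = (e^0.0125 − 0.7985)/(1.2523 − 0.7985) = 0.2141/0.4538 = 0.4717
Terminal stock prices: S_u = 50.09, S_d = 31.94
Terminal payoffs (S − K): max(4.093, 0) = 4.093, max(-14.06, 0) = 0
Node 0 (S = 40): V_0 = e^(−0.0125)·[0.4717·4.0929 + 0.5283·0.0000] = 1.9067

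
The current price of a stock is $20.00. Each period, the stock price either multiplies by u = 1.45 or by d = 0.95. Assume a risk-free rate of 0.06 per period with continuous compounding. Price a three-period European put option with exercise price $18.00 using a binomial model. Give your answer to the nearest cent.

Risk-neutral probability p = (e^0.06 − 0.95)/(1.45 − 0.95) = 0.1118/0.5000 = 0.2237
Terminal stock prices: S_uuu = 60.97, S_uud = 39.95, S_udd = 26.17, S_ddd = 17.15
Terminal payoffs (K − S): max(-42.97, 0) = 0, max(-21.95, 0) = 0, max(-8.172, 0) = 0, max(0.8525, 0) = 0.8525
Node uu (S = 42.05): V_uu = e^(−0.06)·[0.2237·0.0000 + 0.7763·0.0000] = 0.0000
Node ud (S = 27.55): V_ud = e^(−0.06)·[0.2237·0.0000 + 0.7763·0.0000] = 0.0000
Node dd (S = 18.05): V_dd = e^(−0.06)·[0.2237·0.0000 + 0.7763·0.8525] = 0.6233
Node u (S = 29): V_u = e^(−0.06)·[0.2237·0.0000 + 0.7763·0.0000] = 0.0000
Node d (S = 19): V_d = e^(−0.06)·[0.2237·0.0000 + 0.7763·0.6233] = 0.4557
Node 0 (S = 20): V_0 = e^(−0.06)·[0.2237·0.0000 + 0.7763·0.4557] = 0.3332

$0.33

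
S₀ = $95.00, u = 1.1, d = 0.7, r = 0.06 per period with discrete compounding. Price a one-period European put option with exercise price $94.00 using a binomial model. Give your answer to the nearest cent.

$2.59

Risk-neutral probability p = (1 + 0.06 − 0.7)/(1.1 − 0.7) = 0.3600/0.4000 = 0.9000
Terminal stock prices: S_u = 104.5, S_d = 66.5
Terminal payoffs (K − S): max(-10.5, 0) = 0, max(27.5, 0) = 27.5
Node 0 (S = 95): V_0 = 1/1.06·[0.9000·0.0000 + 0.1000·27.5000] = 2.5943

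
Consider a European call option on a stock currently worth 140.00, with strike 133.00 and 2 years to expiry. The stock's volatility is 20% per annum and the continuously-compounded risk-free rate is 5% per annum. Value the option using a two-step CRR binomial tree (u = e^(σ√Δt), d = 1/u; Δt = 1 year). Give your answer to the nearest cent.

25.98

CRR parameters: u = e^(σ√Δt) = e^(0.2·√1) = 1.2214, d = 1/u = 0.8187
Per-period rate: rΔt = 0.05·1 = 0.05, so R = e^0.05 = 1.0513
Risk-neutral probability p = (e^0.05 − 0.8187)/(1.2214 − 0.8187) = 0.2325/0.4027 = 0.5775
Terminal stock prices: S_uu = 208.9, S_ud = 140, S_dd = 93.84
Terminal payoffs (S − K): max(75.86, 0) = 75.86, max(7, 0) = 7, max(-39.16, 0) = 0
Node u (S = 171): V_u = e^(−0.05)·[0.5775·75.8555 + 0.4225·7.0000] = 44.4829
Node d (S = 114.6): V_d = e^(−0.05)·[0.5775·7.0000 + 0.4225·0.0000] = 3.8453
Node 0 (S = 140): V_0 = e^(−0.05)·[0.5775·44.4829 + 0.4225·3.8453] = 25.9811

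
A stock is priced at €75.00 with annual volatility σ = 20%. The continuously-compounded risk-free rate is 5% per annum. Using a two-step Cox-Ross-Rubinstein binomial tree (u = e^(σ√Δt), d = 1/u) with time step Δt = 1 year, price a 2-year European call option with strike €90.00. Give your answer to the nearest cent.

CRR parameters: u = e^(σ√Δt) = e^(0.2·√1) = 1.2214, d = 1/u = 0.8187
Per-period rate: rΔt = 0.05·1 = 0.05, so R = e^0.05 = 1.0513
Risk-neutral probability p = (e^0.05 − 0.8187)/(1.2214 − 0.8187) = 0.2325/0.4027 = 0.5775
Terminal stock prices: S_uu = 111.9, S_ud = 75, S_dd = 50.27
Terminal payoffs (S − K): max(21.89, 0) = 21.89, max(-15, 0) = 0, max(-39.73, 0) = 0
Node u (S = 91.61): V_u = e^(−0.05)·[0.5775·21.8869 + 0.4225·0.0000] = 12.0231
Node d (S = 61.4): V_d = e^(−0.05)·[0.5775·0.0000 + 0.4225·0.0000] = 0.0000
Node 0 (S = 75): V_0 = e^(−0.05)·[0.5775·12.0231 + 0.4225·0.0000] = 6.6046

€6.60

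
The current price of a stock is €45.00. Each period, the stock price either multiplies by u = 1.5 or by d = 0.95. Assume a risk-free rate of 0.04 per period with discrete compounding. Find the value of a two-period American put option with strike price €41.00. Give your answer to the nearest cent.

Risk-neutral probability p = (1 + 0.04 − 0.95)/(1.5 − 0.95) = 0.0900/0.5500 = 0.1636
Terminal stock prices: S_uu = 101.2, S_ud = 64.12, S_dd = 40.61
Terminal payoffs (K − S): max(-60.25, 0) = 0, max(-23.12, 0) = 0, max(0.3875, 0) = 0.3875
Node u (S = 67.5): continuation = 1/1.04·[0.1636·0.0000 + 0.8364·0.0000] = 0.0000; exercise value = 0.0000 ≤ continuation, so V_u = 0.0000
Node d (S = 42.75): continuation = 1/1.04·[0.1636·0.0000 + 0.8364·0.3875] = 0.3116; exercise value = 0.0000 ≤ continuation, so V_d = 0.3116
Node 0 (S = 45): continuation = 1/1.04·[0.1636·0.0000 + 0.8364·0.3116] = 0.2506; exercise value = 0.0000 ≤ continuation, so V_0 = 0.2506

€0.25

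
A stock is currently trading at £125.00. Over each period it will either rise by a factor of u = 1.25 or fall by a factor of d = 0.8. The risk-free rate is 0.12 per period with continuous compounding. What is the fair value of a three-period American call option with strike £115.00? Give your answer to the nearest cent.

£47.18

Risk-neutral probability p = (e^0.12 − 0.8)/(1.25 − 0.8) = 0.3275/0.4500 = 0.7278
Terminal stock prices: S_uuu = 244.1, S_uud = 156.2, S_udd = 100, S_ddd = 64
Terminal payoffs (S − K): max(129.1, 0) = 129.1, max(41.25, 0) = 41.25, max(-15, 0) = 0, max(-51, 0) = 0
Node uu (S = 195.3): continuation = e^(−0.12)·[0.7278·129.1406 + 0.2722·41.2500] = 93.3166; exercise value = 80.3125 ≤ continuation, so V_uu = 93.3166
Node ud (S = 125): continuation = e^(−0.12)·[0.7278·41.2500 + 0.2722·0.0000] = 26.6258; exercise value = 10.0000 ≤ continuation, so V_ud = 26.6258
Node dd (S = 80): continuation = e^(−0.12)·[0.7278·0.0000 + 0.2722·0.0000] = 0.0000; exercise value = 0.0000 ≤ continuation, so V_dd = 0.0000
Node u (S = 156.2): continuation = e^(−0.12)·[0.7278·93.3166 + 0.2722·26.6258] = 66.6622; exercise value = 41.2500 ≤ continuation, so V_u = 66.6622
Node d (S = 100): continuation = e^(−0.12)·[0.7278·26.6258 + 0.2722·0.0000] = 17.1863; exercise value = 0.0000 ≤ continuation, so V_d = 17.1863
Node 0 (S = 125): continuation = e^(−0.12)·[0.7278·66.6622 + 0.2722·17.1863] = 47.1784; exercise value = 10.0000 ≤ continuation, so V_0 = 47.1784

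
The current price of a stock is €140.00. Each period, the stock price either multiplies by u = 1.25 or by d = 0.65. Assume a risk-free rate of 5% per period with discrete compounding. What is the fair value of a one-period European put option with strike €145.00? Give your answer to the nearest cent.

€17.14

Risk-neutral probability p = (1 + 0.05 − 0.65)/(1.25 − 0.65) = 0.4000/0.6000 = 0.6667
Terminal stock prices: S_u = 175, S_d = 91
Terminal payoffs (K − S): max(-30, 0) = 0, max(54, 0) = 54
Node 0 (S = 140): V_0 = 1/1.05·[0.6667·0.0000 + 0.3333·54.0000] = 17.1429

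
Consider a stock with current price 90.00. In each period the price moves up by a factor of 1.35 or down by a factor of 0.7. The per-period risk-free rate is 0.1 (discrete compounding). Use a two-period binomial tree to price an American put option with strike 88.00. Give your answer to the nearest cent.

Risk-neutral probability p = (1 + 0.1 − 0.7)/(1.35 − 0.7) = 0.4000/0.6500 = 0.6154
Terminal stock prices: S_uu = 164, S_ud = 85.05, S_dd = 44.1
Terminal payoffs (K − S): max(-76.03, 0) = 0, max(2.95, 0) = 2.95, max(43.9, 0) = 43.9
Node u (S = 121.5): continuation = 1/1.1·[0.6154·0.0000 + 0.3846·2.9500] = 1.0315; exercise value = 0.0000 ≤ continuation, so V_u = 1.0315
Node d (S = 63): continuation = 1/1.1·[0.6154·2.9500 + 0.3846·43.9000] = 17.0000; exercise value = 25.0000 > continuation, so V_d = 25.0000 (exercise)
Node 0 (S = 90): continuation = 1/1.1·[0.6154·1.0315 + 0.3846·25.0000] = 9.3183; exercise value = 0.0000 ≤ continuation, so V_0 = 9.3183

9.32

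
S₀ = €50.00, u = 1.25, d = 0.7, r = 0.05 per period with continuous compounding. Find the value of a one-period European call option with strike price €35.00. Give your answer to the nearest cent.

€16.71

Risk-neutral probability p = (e^0.05 − 0.7)/(1.25 − 0.7) = 0.3513/0.5500 = 0.6387
Terminal stock prices: S_u = 62.5, S_d = 35
Terminal payoffs (S − K): max(27.5, 0) = 27.5, max(0, 0) = 0
Node 0 (S = 50): V_0 = e^(−0.05)·[0.6387·27.5000 + 0.3613·0.0000] = 16.7070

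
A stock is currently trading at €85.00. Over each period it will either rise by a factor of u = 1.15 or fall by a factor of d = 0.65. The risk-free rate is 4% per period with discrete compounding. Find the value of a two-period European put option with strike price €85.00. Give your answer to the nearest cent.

Risk-neutral probability p = (1 + 0.04 − 0.65)/(1.15 − 0.65) = 0.3900/0.5000 = 0.7800
Terminal stock prices: S_uu = 112.4, S_ud = 63.54, S_dd = 35.91
Terminal payoffs (K − S): max(-27.41, 0) = 0, max(21.46, 0) = 21.46, max(49.09, 0) = 49.09
Node u (S = 97.75): V_u = 1/1.04·[0.7800·0.0000 + 0.2200·21.4625] = 4.5401
Node d (S = 55.25): V_d = 1/1.04·[0.7800·21.4625 + 0.2200·49.0875] = 26.4808
Node 0 (S = 85): V_0 = 1/1.04·[0.7800·4.5401 + 0.2200·26.4808] = 9.0068

€9.01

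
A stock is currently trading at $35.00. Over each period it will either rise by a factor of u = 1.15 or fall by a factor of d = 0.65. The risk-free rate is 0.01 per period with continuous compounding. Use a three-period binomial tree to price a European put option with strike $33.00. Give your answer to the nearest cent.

Risk-neutral probability p = (e^0.01 − 0.65)/(1.15 − 0.65) = 0.3601/0.5000 = 0.7201
Terminal stock prices: S_uuu = 53.23, S_uud = 30.09, S_udd = 17.01, S_ddd = 9.612
Terminal payoffs (K − S): max(-20.23, 0) = 0, max(2.913, 0) = 2.913, max(15.99, 0) = 15.99, max(23.39, 0) = 23.39
Node uu (S = 46.29): V_uu = e^(−0.01)·[0.7201·0.0000 + 0.2799·2.9131] = 0.8073
Node ud (S = 26.16): V_ud = e^(−0.01)·[0.7201·2.9131 + 0.2799·15.9944] = 6.5091
Node dd (S = 14.79): V_dd = e^(−0.01)·[0.7201·15.9944 + 0.2799·23.3881] = 17.8841
Node u (S = 40.25): V_u = e^(−0.01)·[0.7201·0.8073 + 0.2799·6.5091] = 2.3793
Node d (S = 22.75): V_d = e^(−0.01)·[0.7201·6.5091 + 0.2799·17.8841] = 9.5966
Node 0 (S = 35): V_0 = e^(−0.01)·[0.7201·2.3793 + 0.2799·9.5966] = 4.3556

$4.36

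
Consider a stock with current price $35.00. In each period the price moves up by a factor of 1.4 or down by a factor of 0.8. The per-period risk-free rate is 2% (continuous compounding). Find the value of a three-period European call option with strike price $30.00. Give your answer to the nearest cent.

$9.63

Risk-neutral probability p = (e^0.02 − 0.8)/(1.4 − 0.8) = 0.2202/0.6000 = 0.3670
Terminal stock prices: S_uuu = 96.04, S_uud = 54.88, S_udd = 31.36, S_ddd = 17.92
Terminal payoffs (S − K): max(66.04, 0) = 66.04, max(24.88, 0) = 24.88, max(1.36, 0) = 1.36, max(-12.08, 0) = 0
Node uu (S = 68.6): V_uu = e^(−0.02)·[0.3670·66.0400 + 0.6330·24.8800] = 39.1940
Node ud (S = 39.2): V_ud = e^(−0.02)·[0.3670·24.8800 + 0.6330·1.3600] = 9.7940
Node dd (S = 22.4): V_dd = e^(−0.02)·[0.3670·1.3600 + 0.6330·0.0000] = 0.4892
Node u (S = 49): V_u = e^(−0.02)·[0.3670·39.1940 + 0.6330·9.7940] = 20.1763
Node d (S = 28): V_d = e^(−0.02)·[0.3670·9.7940 + 0.6330·0.4892] = 3.8268
Node 0 (S = 35): V_0 = e^(−0.02)·[0.3670·20.1763 + 0.6330·3.8268] = 9.6325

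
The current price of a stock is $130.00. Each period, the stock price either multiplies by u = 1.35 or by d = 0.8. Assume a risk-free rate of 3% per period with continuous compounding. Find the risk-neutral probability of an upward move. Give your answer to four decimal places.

Risk-neutral probability p = (e^0.03 − 0.8)/(1.35 − 0.8) = 0.2305/0.5500 = 0.4190

p = 0.4190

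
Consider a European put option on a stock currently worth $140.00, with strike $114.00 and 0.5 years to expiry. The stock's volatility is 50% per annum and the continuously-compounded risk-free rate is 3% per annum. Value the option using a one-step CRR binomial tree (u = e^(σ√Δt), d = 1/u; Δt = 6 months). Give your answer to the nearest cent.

$8.76

CRR parameters: u = e^(σ√Δt) = e^(0.5·√0.5) = 1.4241, d = 1/u = 0.7022
Per-period rate: rΔt = 0.03·0.5 = 0.015, so R = e^0.015 = 1.0151
Risk-neutral probability p = (e^0.015 − 0.7022)/(1.4241 − 0.7022) = 0.3129/0.7219 = 0.4335
Terminal stock prices: S_u = 199.4, S_d = 98.31
Terminal payoffs (K − S): max(-85.38, 0) = 0, max(15.69, 0) = 15.69
Node 0 (S = 140): V_0 = e^(−0.015)·[0.4335·0.0000 + 0.5665·15.6936] = 8.7588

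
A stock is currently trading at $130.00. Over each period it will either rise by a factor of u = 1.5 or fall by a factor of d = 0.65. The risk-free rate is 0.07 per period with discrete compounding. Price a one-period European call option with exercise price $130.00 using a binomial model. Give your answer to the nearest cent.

Risk-neutral probability p = (1 + 0.07 − 0.65)/(1.5 − 0.65) = 0.4200/0.8500 = 0.4941
Terminal stock prices: S_u = 195, S_d = 84.5
Terminal payoffs (S − K): max(65, 0) = 65, max(-45.5, 0) = 0
Node 0 (S = 130): V_0 = 1/1.07·[0.4941·65.0000 + 0.5059·0.0000] = 30.0165

$30.02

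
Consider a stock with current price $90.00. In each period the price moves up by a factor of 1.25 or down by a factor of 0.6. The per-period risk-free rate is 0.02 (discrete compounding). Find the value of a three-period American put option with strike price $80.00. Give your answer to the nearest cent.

$12.03

Risk-neutral probability p = (1 + 0.02 − 0.6)/(1.25 − 0.6) = 0.4200/0.6500 = 0.6462
Terminal stock prices: S_uuu = 175.8, S_uud = 84.38, S_udd = 40.5, S_ddd = 19.44
Terminal payoffs (K − S): max(-95.78, 0) = 0, max(-4.375, 0) = 0, max(39.5, 0) = 39.5, max(60.56, 0) = 60.56
Node uu (S = 140.6): continuation = 1/1.02·[0.6462·0.0000 + 0.3538·0.0000] = 0.0000; exercise value = 0.0000 ≤ continuation, so V_uu = 0.0000
Node ud (S = 67.5): continuation = 1/1.02·[0.6462·0.0000 + 0.3538·39.5000] = 13.7029; exercise value = 12.5000 ≤ continuation, so V_ud = 13.7029
Node dd (S = 32.4): continuation = 1/1.02·[0.6462·39.5000 + 0.3538·60.5600] = 46.0314; exercise value = 47.6000 > continuation, so V_dd = 47.6000 (exercise)
Node u (S = 112.5): continuation = 1/1.02·[0.6462·0.0000 + 0.3538·13.7029] = 4.7536; exercise value = 0.0000 ≤ continuation, so V_u = 4.7536
Node d (S = 54): continuation = 1/1.02·[0.6462·13.7029 + 0.3538·47.6000] = 25.1934; exercise value = 26.0000 > continuation, so V_d = 26.0000 (exercise)
Node 0 (S = 90): continuation = 1/1.02·[0.6462·4.7536 + 0.3538·26.0000] = 12.0310; exercise value = 0.0000 ≤ continuation, so V_0 = 12.0310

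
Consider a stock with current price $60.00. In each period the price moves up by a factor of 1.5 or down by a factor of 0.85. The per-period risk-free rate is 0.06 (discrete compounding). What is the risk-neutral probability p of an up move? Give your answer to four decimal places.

p = 0.3231

Risk-neutral probability p = (1 + 0.06 − 0.85)/(1.5 − 0.85) = 0.2100/0.6500 = 0.3231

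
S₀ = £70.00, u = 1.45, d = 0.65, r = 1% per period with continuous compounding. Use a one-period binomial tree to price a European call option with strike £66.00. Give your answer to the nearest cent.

£15.82

Risk-neutral probability p = (e^0.01 − 0.65)/(1.45 − 0.65) = 0.3601/0.8000 = 0.4501
Terminal stock prices: S_u = 101.5, S_d = 45.5
Terminal payoffs (S − K): max(35.5, 0) = 35.5, max(-20.5, 0) = 0
Node 0 (S = 70): V_0 = e^(−0.01)·[0.4501·35.5000 + 0.5499·0.0000] = 15.8183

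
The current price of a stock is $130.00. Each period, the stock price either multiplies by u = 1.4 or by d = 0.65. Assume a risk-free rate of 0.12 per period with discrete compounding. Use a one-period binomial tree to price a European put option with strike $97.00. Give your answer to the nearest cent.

$4.17

Risk-neutral probability p = (1 + 0.12 − 0.65)/(1.4 − 0.65) = 0.4700/0.7500 = 0.6267
Terminal stock prices: S_u = 182, S_d = 84.5
Terminal payoffs (K − S): max(-85, 0) = 0, max(12.5, 0) = 12.5
Node 0 (S = 130): V_0 = 1/1.12·[0.6267·0.0000 + 0.3733·12.5000] = 4.1667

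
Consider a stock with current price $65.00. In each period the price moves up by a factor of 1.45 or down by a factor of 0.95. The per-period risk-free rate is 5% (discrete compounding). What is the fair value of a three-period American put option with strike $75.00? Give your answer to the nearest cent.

Risk-neutral probability p = (1 + 0.05 − 0.95)/(1.45 − 0.95) = 0.1000/0.5000 = 0.2000
Terminal stock prices: S_uuu = 198.2, S_uud = 129.8, S_udd = 85.06, S_ddd = 55.73
Terminal payoffs (K − S): max(-123.2, 0) = 0, max(-54.83, 0) = 0, max(-10.06, 0) = 0, max(19.27, 0) = 19.27
Node uu (S = 136.7): continuation = 1/1.05·[0.2000·0.0000 + 0.8000·0.0000] = 0.0000; exercise value = 0.0000 ≤ continuation, so V_uu = 0.0000
Node ud (S = 89.54): continuation = 1/1.05·[0.2000·0.0000 + 0.8000·0.0000] = 0.0000; exercise value = 0.0000 ≤ continuation, so V_ud = 0.0000
Node dd (S = 58.66): continuation = 1/1.05·[0.2000·0.0000 + 0.8000·19.2706] = 14.6824; exercise value = 16.3375 > continuation, so V_dd = 16.3375 (exercise)
Node u (S = 94.25): continuation = 1/1.05·[0.2000·0.0000 + 0.8000·0.0000] = 0.0000; exercise value = 0.0000 ≤ continuation, so V_u = 0.0000
Node d (S = 61.75): continuation = 1/1.05·[0.2000·0.0000 + 0.8000·16.3375] = 12.4476; exercise value = 13.2500 > continuation, so V_d = 13.2500 (exercise)
Node 0 (S = 65): continuation = 1/1.05·[0.2000·0.0000 + 0.8000·13.2500] = 10.0952; exercise value = 10.0000 ≤ continuation, so V_0 = 10.0952

$10.10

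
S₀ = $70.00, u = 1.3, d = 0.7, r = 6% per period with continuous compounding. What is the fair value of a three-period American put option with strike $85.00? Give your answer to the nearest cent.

$18.24

Risk-neutral probability p = (e^0.06 − 0.7)/(1.3 − 0.7) = 0.3618/0.6000 = 0.6031
Terminal stock prices: S_uuu = 153.8, S_uud = 82.81, S_udd = 44.59, S_ddd = 24.01
Terminal payoffs (K − S): max(-68.79, 0) = 0, max(2.19, 0) = 2.19, max(40.41, 0) = 40.41, max(60.99, 0) = 60.99
Node uu (S = 118.3): continuation = e^(−0.06)·[0.6031·0.0000 + 0.3969·2.1900] = 0.8187; exercise value = 0.0000 ≤ continuation, so V_uu = 0.8187
Node ud (S = 63.7): continuation = e^(−0.06)·[0.6031·2.1900 + 0.3969·40.4100] = 16.3500; exercise value = 21.3000 > continuation, so V_ud = 21.3000 (exercise)
Node dd (S = 34.3): continuation = e^(−0.06)·[0.6031·40.4100 + 0.3969·60.9900] = 45.7500; exercise value = 50.7000 > continuation, so V_dd = 50.7000 (exercise)
Node u (S = 91): continuation = e^(−0.06)·[0.6031·0.8187 + 0.3969·21.3000] = 8.4274; exercise value = 0.0000 ≤ continuation, so V_u = 8.4274
Node d (S = 49): continuation = e^(−0.06)·[0.6031·21.3000 + 0.3969·50.7000] = 31.0500; exercise value = 36.0000 > continuation, so V_d = 36.0000 (exercise)
Node 0 (S = 70): continuation = e^(−0.06)·[0.6031·8.4274 + 0.3969·36.0000] = 18.2439; exercise value = 15.0000 ≤ continuation, so V_0 = 18.2439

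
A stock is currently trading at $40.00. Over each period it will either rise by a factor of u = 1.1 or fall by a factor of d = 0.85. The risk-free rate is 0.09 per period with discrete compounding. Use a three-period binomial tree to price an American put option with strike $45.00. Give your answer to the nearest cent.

Risk-neutral probability p = (1 + 0.09 − 0.85)/(1.1 − 0.85) = 0.2400/0.2500 = 0.9600
Terminal stock prices: S_uuu = 53.24, S_uud = 41.14, S_udd = 31.79, S_ddd = 24.56
Terminal payoffs (K − S): max(-8.24, 0) = 0, max(3.86, 0) = 3.86, max(13.21, 0) = 13.21, max(20.44, 0) = 20.44
Node uu (S = 48.4): continuation = 1/1.09·[0.9600·0.0000 + 0.0400·3.8600] = 0.1417; exercise value = 0.0000 ≤ continuation, so V_uu = 0.1417
Node ud (S = 37.4): continuation = 1/1.09·[0.9600·3.8600 + 0.0400·13.2100] = 3.8844; exercise value = 7.6000 > continuation, so V_ud = 7.6000 (exercise)
Node dd (S = 28.9): continuation = 1/1.09·[0.9600·13.2100 + 0.0400·20.4350] = 12.3844; exercise value = 16.1000 > continuation, so V_dd = 16.1000 (exercise)
Node u (S = 44): continuation = 1/1.09·[0.9600·0.1417 + 0.0400·7.6000] = 0.4037; exercise value = 1.0000 > continuation, so V_u = 1.0000 (exercise)
Node d (S = 34): continuation = 1/1.09·[0.9600·7.6000 + 0.0400·16.1000] = 7.2844; exercise value = 11.0000 > continuation, so V_d = 11.0000 (exercise)
Node 0 (S = 40): continuation = 1/1.09·[0.9600·1.0000 + 0.0400·11.0000] = 1.2844; exercise value = 5.0000 > continuation, so V_0 = 5.0000 (exercise)

$5.00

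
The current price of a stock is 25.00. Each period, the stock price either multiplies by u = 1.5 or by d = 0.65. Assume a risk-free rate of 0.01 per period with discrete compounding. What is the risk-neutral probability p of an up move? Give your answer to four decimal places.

Risk-neutral probability p = (1 + 0.01 − 0.65)/(1.5 − 0.65) = 0.3600/0.8500 = 0.4235

p = 0.4235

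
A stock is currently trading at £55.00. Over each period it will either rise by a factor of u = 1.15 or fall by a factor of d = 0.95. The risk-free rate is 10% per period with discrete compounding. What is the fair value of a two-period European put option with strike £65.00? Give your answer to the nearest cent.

Risk-neutral probability p = (1 + 0.1 − 0.95)/(1.15 − 0.95) = 0.1500/0.2000 = 0.7500
Terminal stock prices: S_uu = 72.74, S_ud = 60.09, S_dd = 49.64
Terminal payoffs (K − S): max(-7.737, 0) = 0, max(4.913, 0) = 4.913, max(15.36, 0) = 15.36
Node u (S = 63.25): V_u = 1/1.1·[0.7500·0.0000 + 0.2500·4.9125] = 1.1165
Node d (S = 52.25): V_d = 1/1.1·[0.7500·4.9125 + 0.2500·15.3625] = 6.8409
Node 0 (S = 55): V_0 = 1/1.1·[0.7500·1.1165 + 0.2500·6.8409] = 2.3160

£2.32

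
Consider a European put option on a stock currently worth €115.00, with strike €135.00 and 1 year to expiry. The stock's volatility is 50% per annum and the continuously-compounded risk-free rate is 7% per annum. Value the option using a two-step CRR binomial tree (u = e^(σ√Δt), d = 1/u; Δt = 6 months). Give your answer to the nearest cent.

€30.41

CRR parameters: u = e^(σ√Δt) = e^(0.5·√0.5) = 1.4241, d = 1/u = 0.7022
Per-period rate: rΔt = 0.07·0.5 = 0.035, so R = e^0.035 = 1.0356
Risk-neutral probability p = (e^0.035 − 0.7022)/(1.4241 − 0.7022) = 0.3334/0.7219 = 0.4619
Terminal stock prices: S_uu = 233.2, S_ud = 115, S_dd = 56.7
Terminal payoffs (K − S): max(-98.23, 0) = 0, max(20, 0) = 20, max(78.3, 0) = 78.3
Node u (S = 163.8): V_u = e^(−0.035)·[0.4619·0.0000 + 0.5381·20.0000] = 10.3926
Node d (S = 80.75): V_d = e^(−0.035)·[0.4619·20.0000 + 0.5381·78.2971] = 49.6051
Node 0 (S = 115): V_0 = e^(−0.035)·[0.4619·10.3926 + 0.5381·49.6051] = 30.4111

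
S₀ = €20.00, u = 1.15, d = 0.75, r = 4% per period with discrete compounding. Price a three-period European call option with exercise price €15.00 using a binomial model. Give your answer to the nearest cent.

€7.09

Risk-neutral probability p = (1 + 0.04 − 0.75)/(1.15 − 0.75) = 0.2900/0.4000 = 0.7250
Terminal stock prices: S_uuu = 30.42, S_uud = 19.84, S_udd = 12.94, S_ddd = 8.438
Terminal payoffs (S − K): max(15.42, 0) = 15.42, max(4.837, 0) = 4.837, max(-2.062, 0) = 0, max(-6.562, 0) = 0
Node uu (S = 26.45): V_uu = 1/1.04·[0.7250·15.4175 + 0.2750·4.8375] = 12.0269
Node ud (S = 17.25): V_ud = 1/1.04·[0.7250·4.8375 + 0.2750·0.0000] = 3.3723
Node dd (S = 11.25): V_dd = 1/1.04·[0.7250·0.0000 + 0.2750·0.0000] = 0.0000
Node u (S = 23): V_u = 1/1.04·[0.7250·12.0269 + 0.2750·3.3723] = 9.2759
Node d (S = 15): V_d = 1/1.04·[0.7250·3.3723 + 0.2750·0.0000] = 2.3509
Node 0 (S = 20): V_0 = 1/1.04·[0.7250·9.2759 + 0.2750·2.3509] = 7.0880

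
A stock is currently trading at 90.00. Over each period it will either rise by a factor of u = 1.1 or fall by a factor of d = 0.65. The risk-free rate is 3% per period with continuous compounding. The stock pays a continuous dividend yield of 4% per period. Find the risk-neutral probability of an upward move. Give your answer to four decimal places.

p = 0.7557

Per-period risk-free factor R = e^0.03 = 1.0305; dividend-adjusted growth = e^(0.03−0.04) = 0.9900.
Risk-neutral probability p = (0.9900 − 0.65)/(1.1 − 0.65) = 0.3400/0.4500 = 0.7557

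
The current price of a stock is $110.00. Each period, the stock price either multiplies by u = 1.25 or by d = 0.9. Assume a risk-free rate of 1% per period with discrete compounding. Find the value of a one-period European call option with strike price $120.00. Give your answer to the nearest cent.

Risk-neutral probability p = (1 + 0.01 − 0.9)/(1.25 − 0.9) = 0.1100/0.3500 = 0.3143
Terminal stock prices: S_u = 137.5, S_d = 99
Terminal payoffs (S − K): max(17.5, 0) = 17.5, max(-21, 0) = 0
Node 0 (S = 110): V_0 = 1/1.01·[0.3143·17.5000 + 0.6857·0.0000] = 5.4455

$5.45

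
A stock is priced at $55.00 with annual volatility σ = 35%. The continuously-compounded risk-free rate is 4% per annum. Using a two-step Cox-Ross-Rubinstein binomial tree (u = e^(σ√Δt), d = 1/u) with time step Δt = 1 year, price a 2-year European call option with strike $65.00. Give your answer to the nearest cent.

CRR parameters: u = e^(σ√Δt) = e^(0.35·√1) = 1.4191, d = 1/u = 0.7047
Per-period rate: rΔt = 0.04·1 = 0.04, so R = e^0.04 = 1.0408
Risk-neutral probability p = (e^0.04 − 0.7047)/(1.4191 − 0.7047) = 0.3361/0.7144 = 0.4705
Terminal stock prices: S_uu = 110.8, S_ud = 55, S_dd = 27.31
Terminal payoffs (S − K): max(45.76, 0) = 45.76, max(-10, 0) = 0, max(-37.69, 0) = 0
Node u (S = 78.05): V_u = e^(−0.04)·[0.4705·45.7564 + 0.5295·0.0000] = 20.6847
Node d (S = 38.76): V_d = e^(−0.04)·[0.4705·0.0000 + 0.5295·0.0000] = 0.0000
Node 0 (S = 55): V_0 = e^(−0.04)·[0.4705·20.6847 + 0.5295·0.0000] = 9.3507

$9.35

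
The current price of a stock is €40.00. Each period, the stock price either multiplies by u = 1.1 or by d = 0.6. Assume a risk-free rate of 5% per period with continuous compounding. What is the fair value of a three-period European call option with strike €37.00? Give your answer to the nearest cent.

Risk-neutral probability p = (e^0.05 − 0.6)/(1.1 − 0.6) = 0.4513/0.5000 = 0.9025
Terminal stock prices: S_uuu = 53.24, S_uud = 29.04, S_udd = 15.84, S_ddd = 8.64
Terminal payoffs (S − K): max(16.24, 0) = 16.24, max(-7.96, 0) = 0, max(-21.16, 0) = 0, max(-28.36, 0) = 0
Node uu (S = 48.4): V_uu = e^(−0.05)·[0.9025·16.2400 + 0.0975·0.0000] = 13.9424
Node ud (S = 26.4): V_ud = e^(−0.05)·[0.9025·0.0000 + 0.0975·0.0000] = 0.0000
Node dd (S = 14.4): V_dd = e^(−0.05)·[0.9025·0.0000 + 0.0975·0.0000] = 0.0000
Node u (S = 44): V_u = e^(−0.05)·[0.9025·13.9424 + 0.0975·0.0000] = 11.9699
Node d (S = 24): V_d = e^(−0.05)·[0.9025·0.0000 + 0.0975·0.0000] = 0.0000
Node 0 (S = 40): V_0 = e^(−0.05)·[0.9025·11.9699 + 0.0975·0.0000] = 10.2765

€10.28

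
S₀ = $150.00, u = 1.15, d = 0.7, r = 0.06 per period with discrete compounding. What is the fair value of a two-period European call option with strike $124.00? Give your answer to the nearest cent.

$42.36

Risk-neutral probability p = (1 + 0.06 − 0.7)/(1.15 − 0.7) = 0.3600/0.4500 = 0.8000
Terminal stock prices: S_uu = 198.4, S_ud = 120.7, S_dd = 73.5
Terminal payoffs (S − K): max(74.37, 0) = 74.37, max(-3.25, 0) = 0, max(-50.5, 0) = 0
Node u (S = 172.5): V_u = 1/1.06·[0.8000·74.3750 + 0.2000·0.0000] = 56.1321
Node d (S = 105): V_d = 1/1.06·[0.8000·0.0000 + 0.2000·0.0000] = 0.0000
Node 0 (S = 150): V_0 = 1/1.06·[0.8000·56.1321 + 0.2000·0.0000] = 42.3638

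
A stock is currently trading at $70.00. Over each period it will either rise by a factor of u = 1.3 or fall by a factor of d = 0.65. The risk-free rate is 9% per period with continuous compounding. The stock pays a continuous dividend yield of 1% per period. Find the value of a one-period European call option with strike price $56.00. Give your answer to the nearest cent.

Per-period risk-free factor R = e^0.09 = 1.0942; dividend-adjusted growth = e^(0.09−0.01) = 1.0833.
Risk-neutral probability p = (1.0833 − 0.65)/(1.3 − 0.65) = 0.4333/0.6500 = 0.6666
Terminal stock prices: S_u = 91, S_d = 45.5
Terminal payoffs (S − K): max(35, 0) = 35, max(-10.5, 0) = 0
Node 0 (S = 70): V_0 = e^(−0.09)·[0.6666·35.0000 + 0.3334·0.0000] = 21.3228

$21.32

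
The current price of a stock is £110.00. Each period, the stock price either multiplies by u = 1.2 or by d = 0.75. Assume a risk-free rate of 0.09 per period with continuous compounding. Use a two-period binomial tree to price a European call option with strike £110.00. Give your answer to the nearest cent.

£23.65

Risk-neutral probability p = (e^0.09 − 0.75)/(1.2 − 0.75) = 0.3442/0.4500 = 0.7648
Terminal stock prices: S_uu = 158.4, S_ud = 99, S_dd = 61.88
Terminal payoffs (S − K): max(48.4, 0) = 48.4, max(-11, 0) = 0, max(-48.12, 0) = 0
Node u (S = 132): V_u = e^(−0.09)·[0.7648·48.4000 + 0.2352·0.0000] = 33.8318
Node d (S = 82.5): V_d = e^(−0.09)·[0.7648·0.0000 + 0.2352·0.0000] = 0.0000
Node 0 (S = 110): V_0 = e^(−0.09)·[0.7648·33.8318 + 0.2352·0.0000] = 23.6485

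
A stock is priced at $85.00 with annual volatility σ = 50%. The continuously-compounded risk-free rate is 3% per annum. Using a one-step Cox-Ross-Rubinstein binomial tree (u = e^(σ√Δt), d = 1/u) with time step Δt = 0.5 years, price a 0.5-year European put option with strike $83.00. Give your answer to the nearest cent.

CRR parameters: u = e^(σ√Δt) = e^(0.5·√0.5) = 1.4241, d = 1/u = 0.7022
Per-period rate: rΔt = 0.03·0.5 = 0.015, so R = e^0.015 = 1.0151
Risk-neutral probability p = (e^0.015 − 0.7022)/(1.4241 − 0.7022) = 0.3129/0.7219 = 0.4335
Terminal stock prices: S_u = 121.1, S_d = 59.69
Terminal payoffs (K − S): max(-38.05, 0) = 0, max(23.31, 0) = 23.31
Node 0 (S = 85): V_0 = e^(−0.015)·[0.4335·0.0000 + 0.5665·23.3140] = 13.0118

$13.01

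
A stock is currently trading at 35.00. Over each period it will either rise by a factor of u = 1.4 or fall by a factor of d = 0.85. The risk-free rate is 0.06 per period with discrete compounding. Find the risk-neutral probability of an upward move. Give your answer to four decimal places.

Risk-neutral probability p = (1 + 0.06 − 0.85)/(1.4 − 0.85) = 0.2100/0.5500 = 0.3818

p = 0.3818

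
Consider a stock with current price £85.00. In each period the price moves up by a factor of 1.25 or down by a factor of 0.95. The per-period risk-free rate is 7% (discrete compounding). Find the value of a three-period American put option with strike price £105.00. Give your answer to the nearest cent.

£20.00

Risk-neutral probability p = (1 + 0.07 − 0.95)/(1.25 − 0.95) = 0.1200/0.3000 = 0.4000
Terminal stock prices: S_uuu = 166, S_uud = 126.2, S_udd = 95.89, S_ddd = 72.88
Terminal payoffs (K − S): max(-61.02, 0) = 0, max(-21.17, 0) = 0, max(9.109, 0) = 9.109, max(32.12, 0) = 32.12
Node uu (S = 132.8): continuation = 1/1.07·[0.4000·0.0000 + 0.6000·0.0000] = 0.0000; exercise value = 0.0000 ≤ continuation, so V_uu = 0.0000
Node ud (S = 100.9): continuation = 1/1.07·[0.4000·0.0000 + 0.6000·9.1094] = 5.1081; exercise value = 4.0625 ≤ continuation, so V_ud = 5.1081
Node dd (S = 76.71): continuation = 1/1.07·[0.4000·9.1094 + 0.6000·32.1231] = 21.4183; exercise value = 28.2875 > continuation, so V_dd = 28.2875 (exercise)
Node u (S = 106.2): continuation = 1/1.07·[0.4000·0.0000 + 0.6000·5.1081] = 2.8643; exercise value = 0.0000 ≤ continuation, so V_u = 2.8643
Node d (S = 80.75): continuation = 1/1.07·[0.4000·5.1081 + 0.6000·28.2875] = 17.7717; exercise value = 24.2500 > continuation, so V_d = 24.2500 (exercise)
Node 0 (S = 85): continuation = 1/1.07·[0.4000·2.8643 + 0.6000·24.2500] = 14.6689; exercise value = 20.0000 > continuation, so V_0 = 20.0000 (exercise)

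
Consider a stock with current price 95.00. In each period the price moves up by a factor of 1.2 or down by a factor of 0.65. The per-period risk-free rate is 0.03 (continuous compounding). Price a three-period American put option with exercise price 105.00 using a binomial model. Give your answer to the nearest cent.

21.31

Risk-neutral probability p = (e^0.03 − 0.65)/(1.2 − 0.65) = 0.3805/0.5500 = 0.6917
Terminal stock prices: S_uuu = 164.2, S_uud = 88.92, S_udd = 48.17, S_ddd = 26.09
Terminal payoffs (K − S): max(-59.16, 0) = 0, max(16.08, 0) = 16.08, max(56.83, 0) = 56.83, max(78.91, 0) = 78.91
Node uu (S = 136.8): continuation = e^(−0.03)·[0.6917·0.0000 + 0.3083·16.0800] = 4.8104; exercise value = 0.0000 ≤ continuation, so V_uu = 4.8104
Node ud (S = 74.1): continuation = e^(−0.03)·[0.6917·16.0800 + 0.3083·56.8350] = 27.7968; exercise value = 30.9000 > continuation, so V_ud = 30.9000 (exercise)
Node dd (S = 40.14): continuation = e^(−0.03)·[0.6917·56.8350 + 0.3083·78.9106] = 61.7593; exercise value = 64.8625 > continuation, so V_dd = 64.8625 (exercise)
Node u (S = 114): continuation = e^(−0.03)·[0.6917·4.8104 + 0.3083·30.9000] = 12.4730; exercise value = 0.0000 ≤ continuation, so V_u = 12.4730
Node d (S = 61.75): continuation = e^(−0.03)·[0.6917·30.9000 + 0.3083·64.8625] = 40.1468; exercise value = 43.2500 > continuation, so V_d = 43.2500 (exercise)
Node 0 (S = 95): continuation = e^(−0.03)·[0.6917·12.4730 + 0.3083·43.2500] = 21.3114; exercise value = 10.0000 ≤ continuation, so V_0 = 21.3114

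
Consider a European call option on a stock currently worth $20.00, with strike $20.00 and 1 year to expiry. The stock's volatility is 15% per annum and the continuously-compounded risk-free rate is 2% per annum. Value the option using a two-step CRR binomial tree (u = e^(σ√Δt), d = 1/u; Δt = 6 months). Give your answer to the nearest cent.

$1.26

CRR parameters: u = e^(σ√Δt) = e^(0.15·√0.5) = 1.1119, d = 1/u = 0.8994
Per-period rate: rΔt = 0.02·0.5 = 0.01, so R = e^0.01 = 1.0101
Risk-neutral probability p = (e^0.01 − 0.8994)/(1.1119 − 0.8994) = 0.1107/0.2125 = 0.5208
Terminal stock prices: S_uu = 24.73, S_ud = 20, S_dd = 16.18
Terminal payoffs (S − K): max(4.726, 0) = 4.726, max(0, 0) = 0, max(-3.823, 0) = 0
Node u (S = 22.24): V_u = e^(−0.01)·[0.5208·4.7262 + 0.4792·0.0000] = 2.4369
Node d (S = 17.99): V_d = e^(−0.01)·[0.5208·0.0000 + 0.4792·0.0000] = 0.0000
Node 0 (S = 20): V_0 = e^(−0.01)·[0.5208·2.4369 + 0.4792·0.0000] = 1.2565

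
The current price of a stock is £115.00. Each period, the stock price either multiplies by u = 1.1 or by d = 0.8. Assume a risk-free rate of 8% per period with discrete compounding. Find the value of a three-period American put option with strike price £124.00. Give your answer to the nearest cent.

£9.00

Risk-neutral probability p = (1 + 0.08 − 0.8)/(1.1 − 0.8) = 0.2800/0.3000 = 0.9333
Terminal stock prices: S_uuu = 153.1, S_uud = 111.3, S_udd = 80.96, S_ddd = 58.88
Terminal payoffs (K − S): max(-29.07, 0) = 0, max(12.68, 0) = 12.68, max(43.04, 0) = 43.04, max(65.12, 0) = 65.12
Node uu (S = 139.2): continuation = 1/1.08·[0.9333·0.0000 + 0.0667·12.6800] = 0.7827; exercise value = 0.0000 ≤ continuation, so V_uu = 0.7827
Node ud (S = 101.2): continuation = 1/1.08·[0.9333·12.6800 + 0.0667·43.0400] = 13.6148; exercise value = 22.8000 > continuation, so V_ud = 22.8000 (exercise)
Node dd (S = 73.6): continuation = 1/1.08·[0.9333·43.0400 + 0.0667·65.1200] = 41.2148; exercise value = 50.4000 > continuation, so V_dd = 50.4000 (exercise)
Node u (S = 126.5): continuation = 1/1.08·[0.9333·0.7827 + 0.0667·22.8000] = 2.0838; exercise value = 0.0000 ≤ continuation, so V_u = 2.0838
Node d (S = 92): continuation = 1/1.08·[0.9333·22.8000 + 0.0667·50.4000] = 22.8148; exercise value = 32.0000 > continuation, so V_d = 32.0000 (exercise)
Node 0 (S = 115): continuation = 1/1.08·[0.9333·2.0838 + 0.0667·32.0000] = 3.7761; exercise value = 9.0000 > continuation, so V_0 = 9.0000 (exercise)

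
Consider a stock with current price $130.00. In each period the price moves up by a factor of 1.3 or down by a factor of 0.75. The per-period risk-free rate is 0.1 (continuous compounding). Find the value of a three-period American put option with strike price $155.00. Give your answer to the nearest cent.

Risk-neutral probability p = (e^0.1 − 0.75)/(1.3 − 0.75) = 0.3552/0.5500 = 0.6458
Terminal stock prices: S_uuu = 285.6, S_uud = 164.8, S_udd = 95.06, S_ddd = 54.84
Terminal payoffs (K − S): max(-130.6, 0) = 0, max(-9.775, 0) = 0, max(59.94, 0) = 59.94, max(100.2, 0) = 100.2
Node uu (S = 219.7): continuation = e^(−0.1)·[0.6458·0.0000 + 0.3542·0.0000] = 0.0000; exercise value = 0.0000 ≤ continuation, so V_uu = 0.0000
Node ud (S = 126.8): continuation = e^(−0.1)·[0.6458·0.0000 + 0.3542·59.9375] = 19.2115; exercise value = 28.2500 > continuation, so V_ud = 28.2500 (exercise)
Node dd (S = 73.12): continuation = e^(−0.1)·[0.6458·59.9375 + 0.3542·100.1562] = 67.1248; exercise value = 81.8750 > continuation, so V_dd = 81.8750 (exercise)
Node u (S = 169): continuation = e^(−0.1)·[0.6458·0.0000 + 0.3542·28.2500] = 9.0548; exercise value = 0.0000 ≤ continuation, so V_u = 9.0548
Node d (S = 97.5): continuation = e^(−0.1)·[0.6458·28.2500 + 0.3542·81.8750] = 42.7498; exercise value = 57.5000 > continuation, so V_d = 57.5000 (exercise)
Node 0 (S = 130): continuation = e^(−0.1)·[0.6458·9.0548 + 0.3542·57.5000] = 23.7210; exercise value = 25.0000 > continuation, so V_0 = 25.0000 (exercise)

$25.00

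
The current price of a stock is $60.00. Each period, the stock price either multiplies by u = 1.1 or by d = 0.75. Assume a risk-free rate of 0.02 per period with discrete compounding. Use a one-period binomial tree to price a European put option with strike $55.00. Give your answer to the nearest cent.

$2.24

Risk-neutral probability p = (1 + 0.02 − 0.75)/(1.1 − 0.75) = 0.2700/0.3500 = 0.7714
Terminal stock prices: S_u = 66, S_d = 45
Terminal payoffs (K − S): max(-11, 0) = 0, max(10, 0) = 10
Node 0 (S = 60): V_0 = 1/1.02·[0.7714·0.0000 + 0.2286·10.0000] = 2.2409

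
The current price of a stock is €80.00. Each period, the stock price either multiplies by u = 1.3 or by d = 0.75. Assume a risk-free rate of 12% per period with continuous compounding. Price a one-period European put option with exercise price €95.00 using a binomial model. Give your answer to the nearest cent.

Risk-neutral probability p = (e^0.12 − 0.75)/(1.3 − 0.75) = 0.3775/0.5500 = 0.6864
Terminal stock prices: S_u = 104, S_d = 60
Terminal payoffs (K − S): max(-9, 0) = 0, max(35, 0) = 35
Node 0 (S = 80): V_0 = e^(−0.12)·[0.6864·0.0000 + 0.3136·35.0000] = 9.7361

€9.74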